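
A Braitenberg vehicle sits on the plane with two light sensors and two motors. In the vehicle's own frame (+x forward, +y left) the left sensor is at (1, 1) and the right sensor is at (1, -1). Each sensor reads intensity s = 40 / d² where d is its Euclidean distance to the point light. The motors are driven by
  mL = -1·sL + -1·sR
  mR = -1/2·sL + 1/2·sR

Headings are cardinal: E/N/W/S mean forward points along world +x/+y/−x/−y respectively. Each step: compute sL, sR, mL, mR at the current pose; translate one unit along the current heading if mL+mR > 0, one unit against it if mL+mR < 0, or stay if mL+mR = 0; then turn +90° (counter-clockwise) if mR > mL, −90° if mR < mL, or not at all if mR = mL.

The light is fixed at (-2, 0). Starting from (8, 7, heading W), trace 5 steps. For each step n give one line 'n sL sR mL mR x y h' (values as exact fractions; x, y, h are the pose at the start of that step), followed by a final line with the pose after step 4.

n=0: pose=(8,7,W); sL=40/117, sR=8/29; mL=-2096/3393, mR=-112/3393; mL+mR=-736/1131 → advance -1; mR−mL=1984/3393 → turn +1·90°
n=1: pose=(9,7,S); sL=2/9, sR=5/17; mL=-79/153, mR=11/306; mL+mR=-49/102 → advance -1; mR−mL=169/306 → turn +1·90°
n=2: pose=(9,8,E); sL=8/45, sR=40/193; mL=-3344/8685, mR=128/8685; mL+mR=-1072/2895 → advance -1; mR−mL=3472/8685 → turn +1·90°
n=3: pose=(8,8,N); sL=20/81, sR=20/101; mL=-3640/8181, mR=-200/8181; mL+mR=-1280/2727 → advance -1; mR−mL=3440/8181 → turn +1·90°
n=4: pose=(8,7,W); sL=40/117, sR=8/29; mL=-2096/3393, mR=-112/3393; mL+mR=-736/1131 → advance -1; mR−mL=1984/3393 → turn +1·90°

0 40/117 8/29 -2096/3393 -112/3393 8 7 W
1 2/9 5/17 -79/153 11/306 9 7 S
2 8/45 40/193 -3344/8685 128/8685 9 8 E
3 20/81 20/101 -3640/8181 -200/8181 8 8 N
4 40/117 8/29 -2096/3393 -112/3393 8 7 W
final 9 7 S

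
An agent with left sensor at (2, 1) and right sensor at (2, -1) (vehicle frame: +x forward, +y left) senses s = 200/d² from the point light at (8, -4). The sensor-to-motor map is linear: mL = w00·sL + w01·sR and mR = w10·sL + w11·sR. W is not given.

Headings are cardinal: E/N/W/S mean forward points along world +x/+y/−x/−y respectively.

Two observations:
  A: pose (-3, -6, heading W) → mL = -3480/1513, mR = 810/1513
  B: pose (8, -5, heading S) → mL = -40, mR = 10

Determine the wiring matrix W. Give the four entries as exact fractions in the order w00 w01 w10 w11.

obs A: pose=(-3,-6,W) → sL=100/89, sR=20/17, mL=-3480/1513, mR=810/1513
obs B: pose=(8,-5,S) → sL=20, sR=20, mL=-40, mR=10
sensor matrix S = [[100/89, 20/17], [20, 20]]; det S = -1600/1513
solve [mL_A; mL_B] = S·[w00; w01] and [mR_A; mR_B] = S·[w10; w11]:
  w00 = -1, w01 = -1, w10 = 1, w11 = -1/2

-1 -1 1 -1/2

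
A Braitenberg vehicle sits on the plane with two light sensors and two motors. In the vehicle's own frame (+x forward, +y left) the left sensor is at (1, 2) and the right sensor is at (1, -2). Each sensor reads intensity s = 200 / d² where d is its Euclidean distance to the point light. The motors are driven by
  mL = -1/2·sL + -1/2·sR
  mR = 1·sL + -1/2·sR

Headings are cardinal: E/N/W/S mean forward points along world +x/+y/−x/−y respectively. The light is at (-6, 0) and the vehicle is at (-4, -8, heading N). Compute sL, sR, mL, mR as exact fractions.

200/49 40/13 -2280/637 1620/637

left sensor world pos  = (-6, -7); dL² = 49
right sensor world pos = (-2, -7); dR² = 65
sL = 200/49 = 200/49
sR = 200/65 = 40/13
mL = -1/2·sL + -1/2·sR = -2280/637
mR = 1·sL + -1/2·sR = 1620/637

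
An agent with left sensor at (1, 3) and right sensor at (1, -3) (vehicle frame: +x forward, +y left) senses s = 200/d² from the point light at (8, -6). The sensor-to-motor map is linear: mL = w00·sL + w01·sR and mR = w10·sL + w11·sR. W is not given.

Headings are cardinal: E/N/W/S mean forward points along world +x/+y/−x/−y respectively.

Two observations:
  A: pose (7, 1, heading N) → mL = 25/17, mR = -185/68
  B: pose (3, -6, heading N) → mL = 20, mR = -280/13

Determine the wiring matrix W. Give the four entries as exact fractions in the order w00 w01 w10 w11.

obs A: pose=(7,1,N) → sL=5/2, sR=50/17, mL=25/17, mR=-185/68
obs B: pose=(3,-6,N) → sL=40/13, sR=40, mL=20, mR=-280/13
sensor matrix S = [[5/2, 50/17], [40/13, 40]]; det S = 20100/221
solve [mL_A; mL_B] = S·[w00; w01] and [mR_A; mR_B] = S·[w10; w11]:
  w00 = 0, w01 = 1/2, w10 = -1/2, w11 = -1/2

0 1/2 -1/2 -1/2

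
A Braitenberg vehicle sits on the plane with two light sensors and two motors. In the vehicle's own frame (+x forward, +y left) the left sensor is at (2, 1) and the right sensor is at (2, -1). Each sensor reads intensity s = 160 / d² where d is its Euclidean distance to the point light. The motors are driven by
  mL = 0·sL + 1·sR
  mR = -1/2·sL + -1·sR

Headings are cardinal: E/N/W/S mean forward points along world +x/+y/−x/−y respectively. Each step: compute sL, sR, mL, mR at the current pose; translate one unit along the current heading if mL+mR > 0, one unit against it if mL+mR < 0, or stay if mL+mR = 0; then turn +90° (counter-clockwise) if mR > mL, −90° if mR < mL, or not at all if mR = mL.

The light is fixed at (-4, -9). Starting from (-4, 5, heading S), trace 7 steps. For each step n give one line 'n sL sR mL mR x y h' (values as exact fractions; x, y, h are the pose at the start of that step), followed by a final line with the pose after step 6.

0 32/29 32/29 32/29 -48/29 -4 5 S
1 4/5 8/13 8/13 -66/65 -4 6 W
2 160/289 160/293 160/293 -69680/84677 -3 6 N
3 80/117 80/89 80/89 -12920/10413 -3 5 E
4 32/29 32/29 32/29 -48/29 -4 5 S
5 4/5 8/13 8/13 -66/65 -4 6 W
6 160/289 160/293 160/293 -69680/84677 -3 6 N
final -3 5 E

n=0: pose=(-4,5,S); sL=32/29, sR=32/29; mL=32/29, mR=-48/29; mL+mR=-16/29 → advance -1; mR−mL=-80/29 → turn -1·90°
n=1: pose=(-4,6,W); sL=4/5, sR=8/13; mL=8/13, mR=-66/65; mL+mR=-2/5 → advance -1; mR−mL=-106/65 → turn -1·90°
n=2: pose=(-3,6,N); sL=160/289, sR=160/293; mL=160/293, mR=-69680/84677; mL+mR=-80/289 → advance -1; mR−mL=-115920/84677 → turn -1·90°
n=3: pose=(-3,5,E); sL=80/117, sR=80/89; mL=80/89, mR=-12920/10413; mL+mR=-40/117 → advance -1; mR−mL=-22280/10413 → turn -1·90°
n=4: pose=(-4,5,S); sL=32/29, sR=32/29; mL=32/29, mR=-48/29; mL+mR=-16/29 → advance -1; mR−mL=-80/29 → turn -1·90°
n=5: pose=(-4,6,W); sL=4/5, sR=8/13; mL=8/13, mR=-66/65; mL+mR=-2/5 → advance -1; mR−mL=-106/65 → turn -1·90°
n=6: pose=(-3,6,N); sL=160/289, sR=160/293; mL=160/293, mR=-69680/84677; mL+mR=-80/289 → advance -1; mR−mL=-115920/84677 → turn -1·90°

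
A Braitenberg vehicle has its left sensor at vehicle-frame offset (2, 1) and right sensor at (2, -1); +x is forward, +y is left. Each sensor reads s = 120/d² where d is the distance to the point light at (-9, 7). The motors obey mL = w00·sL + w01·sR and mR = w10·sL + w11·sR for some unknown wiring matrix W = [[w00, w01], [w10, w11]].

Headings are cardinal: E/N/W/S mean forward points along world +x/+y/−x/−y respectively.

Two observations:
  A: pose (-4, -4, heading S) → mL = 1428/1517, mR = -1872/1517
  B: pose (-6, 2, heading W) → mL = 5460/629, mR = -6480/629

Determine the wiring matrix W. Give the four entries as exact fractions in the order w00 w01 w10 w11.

obs A: pose=(-4,-4,S) → sL=24/41, sR=24/37, mL=1428/1517, mR=-1872/1517
obs B: pose=(-6,2,W) → sL=120/37, sR=120/17, mL=5460/629, mR=-6480/629
sensor matrix S = [[24/41, 24/37], [120/37, 120/17]]; det S = 1935360/954193
solve [mL_A; mL_B] = S·[w00; w01] and [mR_A; mR_B] = S·[w10; w11]:
  w00 = 1/2, w01 = 1, w10 = -1, w11 = -1

1/2 1 -1 -1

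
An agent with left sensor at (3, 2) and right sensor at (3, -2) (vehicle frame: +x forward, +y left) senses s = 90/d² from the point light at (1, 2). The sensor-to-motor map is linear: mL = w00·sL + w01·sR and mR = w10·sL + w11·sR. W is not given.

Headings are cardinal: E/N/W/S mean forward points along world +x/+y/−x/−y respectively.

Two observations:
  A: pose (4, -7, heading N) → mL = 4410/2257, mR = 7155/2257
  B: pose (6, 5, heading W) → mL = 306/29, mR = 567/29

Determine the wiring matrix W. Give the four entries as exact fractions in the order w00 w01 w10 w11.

obs A: pose=(4,-7,N) → sL=90/37, sR=90/61, mL=4410/2257, mR=7155/2257
obs B: pose=(6,5,W) → sL=18, sR=90/29, mL=306/29, mR=567/29
sensor matrix S = [[90/37, 90/61], [18, 90/29]]; det S = -1244160/65453
solve [mL_A; mL_B] = S·[w00; w01] and [mR_A; mR_B] = S·[w10; w11]:
  w00 = 1/2, w01 = 1/2, w10 = 1, w11 = 1/2

1/2 1/2 1 1/2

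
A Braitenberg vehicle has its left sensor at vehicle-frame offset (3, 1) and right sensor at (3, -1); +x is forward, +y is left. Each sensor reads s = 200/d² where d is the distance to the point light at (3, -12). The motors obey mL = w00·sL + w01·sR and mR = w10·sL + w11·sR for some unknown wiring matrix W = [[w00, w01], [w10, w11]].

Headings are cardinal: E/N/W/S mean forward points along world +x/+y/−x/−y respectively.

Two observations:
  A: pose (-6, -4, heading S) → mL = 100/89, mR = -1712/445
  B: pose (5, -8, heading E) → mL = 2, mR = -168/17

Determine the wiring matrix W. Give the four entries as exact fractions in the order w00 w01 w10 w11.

1/2 0 -1 -1

obs A: pose=(-6,-4,S) → sL=200/89, sR=8/5, mL=100/89, mR=-1712/445
obs B: pose=(5,-8,E) → sL=4, sR=100/17, mL=2, mR=-168/17
sensor matrix S = [[200/89, 8/5], [4, 100/17]]; det S = 51584/7565
solve [mL_A; mL_B] = S·[w00; w01] and [mR_A; mR_B] = S·[w10; w11]:
  w00 = 1/2, w01 = 0, w10 = -1, w11 = -1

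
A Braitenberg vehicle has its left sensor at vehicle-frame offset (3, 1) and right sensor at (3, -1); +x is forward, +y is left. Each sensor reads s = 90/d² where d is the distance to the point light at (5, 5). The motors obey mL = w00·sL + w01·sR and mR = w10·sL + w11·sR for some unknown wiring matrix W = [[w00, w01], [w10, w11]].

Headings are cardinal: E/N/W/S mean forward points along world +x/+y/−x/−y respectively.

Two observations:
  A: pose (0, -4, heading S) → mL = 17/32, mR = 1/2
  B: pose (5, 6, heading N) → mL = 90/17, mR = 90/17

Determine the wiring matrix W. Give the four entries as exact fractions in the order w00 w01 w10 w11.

obs A: pose=(0,-4,S) → sL=9/16, sR=1/2, mL=17/32, mR=1/2
obs B: pose=(5,6,N) → sL=90/17, sR=90/17, mL=90/17, mR=90/17
sensor matrix S = [[9/16, 1/2], [90/17, 90/17]]; det S = 45/136
solve [mL_A; mL_B] = S·[w00; w01] and [mR_A; mR_B] = S·[w10; w11]:
  w00 = 1/2, w01 = 1/2, w10 = 0, w11 = 1

1/2 1/2 0 1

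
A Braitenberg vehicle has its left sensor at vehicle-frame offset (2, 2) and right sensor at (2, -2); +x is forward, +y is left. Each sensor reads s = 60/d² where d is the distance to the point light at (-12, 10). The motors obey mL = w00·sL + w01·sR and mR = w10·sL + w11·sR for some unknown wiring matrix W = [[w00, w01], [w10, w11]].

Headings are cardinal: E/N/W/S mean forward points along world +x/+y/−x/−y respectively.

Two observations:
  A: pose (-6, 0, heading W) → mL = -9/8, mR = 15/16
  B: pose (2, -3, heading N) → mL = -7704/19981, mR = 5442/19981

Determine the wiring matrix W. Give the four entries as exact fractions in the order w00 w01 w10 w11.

-1 -1 1/2 1

obs A: pose=(-6,0,W) → sL=3/8, sR=3/4, mL=-9/8, mR=15/16
obs B: pose=(2,-3,N) → sL=12/53, sR=60/377, mL=-7704/19981, mR=5442/19981
sensor matrix S = [[3/8, 3/4], [12/53, 60/377]]; det S = -4401/39962
solve [mL_A; mL_B] = S·[w00; w01] and [mR_A; mR_B] = S·[w10; w11]:
  w00 = -1, w01 = -1, w10 = 1/2, w11 = 1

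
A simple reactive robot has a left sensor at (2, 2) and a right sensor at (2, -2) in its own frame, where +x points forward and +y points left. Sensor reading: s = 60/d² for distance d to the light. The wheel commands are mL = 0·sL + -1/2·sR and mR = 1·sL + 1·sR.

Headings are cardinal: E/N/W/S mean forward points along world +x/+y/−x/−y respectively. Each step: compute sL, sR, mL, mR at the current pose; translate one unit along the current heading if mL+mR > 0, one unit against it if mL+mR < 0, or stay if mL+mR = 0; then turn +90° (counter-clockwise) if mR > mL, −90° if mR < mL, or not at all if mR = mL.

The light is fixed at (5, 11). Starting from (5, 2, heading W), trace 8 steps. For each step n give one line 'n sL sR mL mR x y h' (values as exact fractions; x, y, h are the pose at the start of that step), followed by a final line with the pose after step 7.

n=0: pose=(5,2,W); sL=12/25, sR=60/53; mL=-30/53, mR=2136/1325; mL+mR=1386/1325 → advance +1; mR−mL=2886/1325 → turn +1·90°
n=1: pose=(4,2,S); sL=30/61, sR=6/13; mL=-3/13, mR=756/793; mL+mR=573/793 → advance +1; mR−mL=939/793 → turn +1·90°
n=2: pose=(4,1,E); sL=12/13, sR=12/29; mL=-6/29, mR=504/377; mL+mR=426/377 → advance +1; mR−mL=582/377 → turn +1·90°
n=3: pose=(5,1,N); sL=15/17, sR=15/17; mL=-15/34, mR=30/17; mL+mR=45/34 → advance +1; mR−mL=75/34 → turn +1·90°
n=4: pose=(5,2,W); sL=12/25, sR=60/53; mL=-30/53, mR=2136/1325; mL+mR=1386/1325 → advance +1; mR−mL=2886/1325 → turn +1·90°
n=5: pose=(4,2,S); sL=30/61, sR=6/13; mL=-3/13, mR=756/793; mL+mR=573/793 → advance +1; mR−mL=939/793 → turn +1·90°
n=6: pose=(4,1,E); sL=12/13, sR=12/29; mL=-6/29, mR=504/377; mL+mR=426/377 → advance +1; mR−mL=582/377 → turn +1·90°
n=7: pose=(5,1,N); sL=15/17, sR=15/17; mL=-15/34, mR=30/17; mL+mR=45/34 → advance +1; mR−mL=75/34 → turn +1·90°

0 12/25 60/53 -30/53 2136/1325 5 2 W
1 30/61 6/13 -3/13 756/793 4 2 S
2 12/13 12/29 -6/29 504/377 4 1 E
3 15/17 15/17 -15/34 30/17 5 1 N
4 12/25 60/53 -30/53 2136/1325 5 2 W
5 30/61 6/13 -3/13 756/793 4 2 S
6 12/13 12/29 -6/29 504/377 4 1 E
7 15/17 15/17 -15/34 30/17 5 1 N
final 5 2 W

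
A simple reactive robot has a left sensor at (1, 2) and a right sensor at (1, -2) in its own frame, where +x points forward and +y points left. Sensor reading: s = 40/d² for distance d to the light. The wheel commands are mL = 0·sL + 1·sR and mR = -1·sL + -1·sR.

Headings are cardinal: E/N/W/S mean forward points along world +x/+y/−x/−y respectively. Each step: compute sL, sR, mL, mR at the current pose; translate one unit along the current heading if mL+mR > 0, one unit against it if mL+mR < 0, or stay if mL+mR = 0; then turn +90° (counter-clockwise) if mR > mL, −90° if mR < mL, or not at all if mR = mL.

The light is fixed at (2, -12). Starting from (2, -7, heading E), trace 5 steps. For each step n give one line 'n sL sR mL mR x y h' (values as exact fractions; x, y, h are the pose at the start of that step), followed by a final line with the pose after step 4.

0 4/5 4 4 -24/5 2 -7 E
1 40/17 8/5 8/5 -336/85 1 -7 S
2 2 10/17 10/17 -44/17 1 -6 W
3 40/53 40/53 40/53 -80/53 2 -6 N
4 4/5 4 4 -24/5 2 -7 E
final 1 -7 S

n=0: pose=(2,-7,E); sL=4/5, sR=4; mL=4, mR=-24/5; mL+mR=-4/5 → advance -1; mR−mL=-44/5 → turn -1·90°
n=1: pose=(1,-7,S); sL=40/17, sR=8/5; mL=8/5, mR=-336/85; mL+mR=-40/17 → advance -1; mR−mL=-472/85 → turn -1·90°
n=2: pose=(1,-6,W); sL=2, sR=10/17; mL=10/17, mR=-44/17; mL+mR=-2 → advance -1; mR−mL=-54/17 → turn -1·90°
n=3: pose=(2,-6,N); sL=40/53, sR=40/53; mL=40/53, mR=-80/53; mL+mR=-40/53 → advance -1; mR−mL=-120/53 → turn -1·90°
n=4: pose=(2,-7,E); sL=4/5, sR=4; mL=4, mR=-24/5; mL+mR=-4/5 → advance -1; mR−mL=-44/5 → turn -1·90°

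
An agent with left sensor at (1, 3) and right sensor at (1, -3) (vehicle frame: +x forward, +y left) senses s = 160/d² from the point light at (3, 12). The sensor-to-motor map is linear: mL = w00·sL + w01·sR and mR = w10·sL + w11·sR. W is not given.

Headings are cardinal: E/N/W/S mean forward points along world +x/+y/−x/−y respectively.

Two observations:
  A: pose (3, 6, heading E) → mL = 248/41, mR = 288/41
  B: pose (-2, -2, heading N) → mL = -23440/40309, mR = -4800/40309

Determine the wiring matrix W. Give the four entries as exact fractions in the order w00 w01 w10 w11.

obs A: pose=(3,6,E) → sL=16, sR=80/41, mL=248/41, mR=288/41
obs B: pose=(-2,-2,N) → sL=160/233, sR=160/173, mL=-23440/40309, mR=-4800/40309
sensor matrix S = [[16, 80/41], [160/233, 160/173]]; det S = 22241280/1652669
solve [mL_A; mL_B] = S·[w00; w01] and [mR_A; mR_B] = S·[w10; w11]:
  w00 = 1/2, w01 = -1, w10 = 1/2, w11 = -1/2

1/2 -1 1/2 -1/2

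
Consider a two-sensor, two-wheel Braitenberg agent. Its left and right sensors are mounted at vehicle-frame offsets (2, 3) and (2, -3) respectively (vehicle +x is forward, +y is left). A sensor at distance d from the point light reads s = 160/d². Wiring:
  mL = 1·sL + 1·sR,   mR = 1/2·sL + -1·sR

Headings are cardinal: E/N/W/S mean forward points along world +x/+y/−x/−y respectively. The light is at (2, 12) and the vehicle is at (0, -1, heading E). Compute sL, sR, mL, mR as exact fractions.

8/5 5/8 89/40 7/40

left sensor world pos  = (2, 2); dL² = 100
right sensor world pos = (2, -4); dR² = 256
sL = 160/100 = 8/5
sR = 160/256 = 5/8
mL = 1·sL + 1·sR = 89/40
mR = 1/2·sL + -1·sR = 7/40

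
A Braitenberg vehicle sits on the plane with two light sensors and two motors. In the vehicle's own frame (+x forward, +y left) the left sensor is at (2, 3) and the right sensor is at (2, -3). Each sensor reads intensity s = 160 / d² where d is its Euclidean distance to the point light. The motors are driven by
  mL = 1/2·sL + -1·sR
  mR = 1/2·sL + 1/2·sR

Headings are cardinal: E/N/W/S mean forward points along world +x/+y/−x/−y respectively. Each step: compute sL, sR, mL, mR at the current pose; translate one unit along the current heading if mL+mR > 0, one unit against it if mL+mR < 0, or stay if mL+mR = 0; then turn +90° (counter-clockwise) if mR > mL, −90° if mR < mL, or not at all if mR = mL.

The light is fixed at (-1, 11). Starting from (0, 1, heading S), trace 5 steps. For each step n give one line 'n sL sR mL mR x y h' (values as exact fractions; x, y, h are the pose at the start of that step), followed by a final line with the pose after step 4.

0 1 40/37 -43/74 77/74 0 1 S
1 160/73 32/41 944/2993 4448/2993 0 0 E
2 80/41 80/53 -1160/2173 3760/2173 1 0 N
3 160/169 160/49 -23120/8281 17440/8281 1 1 W
4 8/9 10/9 -2/3 1 2 1 S
final 2 0 E

n=0: pose=(0,1,S); sL=1, sR=40/37; mL=-43/74, mR=77/74; mL+mR=17/37 → advance +1; mR−mL=60/37 → turn +1·90°
n=1: pose=(0,0,E); sL=160/73, sR=32/41; mL=944/2993, mR=4448/2993; mL+mR=5392/2993 → advance +1; mR−mL=48/41 → turn +1·90°
n=2: pose=(1,0,N); sL=80/41, sR=80/53; mL=-1160/2173, mR=3760/2173; mL+mR=2600/2173 → advance +1; mR−mL=120/53 → turn +1·90°
n=3: pose=(1,1,W); sL=160/169, sR=160/49; mL=-23120/8281, mR=17440/8281; mL+mR=-5680/8281 → advance -1; mR−mL=240/49 → turn +1·90°
n=4: pose=(2,1,S); sL=8/9, sR=10/9; mL=-2/3, mR=1; mL+mR=1/3 → advance +1; mR−mL=5/3 → turn +1·90°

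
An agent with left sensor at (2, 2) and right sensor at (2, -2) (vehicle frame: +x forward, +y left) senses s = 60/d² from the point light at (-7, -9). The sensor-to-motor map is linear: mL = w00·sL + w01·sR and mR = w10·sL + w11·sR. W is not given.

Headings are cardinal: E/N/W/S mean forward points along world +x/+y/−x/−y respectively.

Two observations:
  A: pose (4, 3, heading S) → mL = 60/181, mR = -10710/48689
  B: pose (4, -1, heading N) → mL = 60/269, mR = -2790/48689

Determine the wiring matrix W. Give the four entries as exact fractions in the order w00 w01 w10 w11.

0 1 1/2 -1

obs A: pose=(4,3,S) → sL=60/269, sR=60/181, mL=60/181, mR=-10710/48689
obs B: pose=(4,-1,N) → sL=60/181, sR=60/269, mL=60/269, mR=-2790/48689
sensor matrix S = [[60/269, 60/181], [60/181, 60/269]]; det S = -142560000/2370618721
solve [mL_A; mL_B] = S·[w00; w01] and [mR_A; mR_B] = S·[w10; w11]:
  w00 = 0, w01 = 1, w10 = 1/2, w11 = -1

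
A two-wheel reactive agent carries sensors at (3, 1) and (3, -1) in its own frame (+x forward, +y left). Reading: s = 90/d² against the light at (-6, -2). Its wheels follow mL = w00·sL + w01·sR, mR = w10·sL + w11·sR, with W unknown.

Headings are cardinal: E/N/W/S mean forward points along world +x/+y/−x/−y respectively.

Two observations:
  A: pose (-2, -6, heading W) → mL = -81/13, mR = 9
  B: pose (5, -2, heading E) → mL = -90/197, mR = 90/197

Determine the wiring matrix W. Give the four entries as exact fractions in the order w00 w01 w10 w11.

-1/2 -1/2 0 1

obs A: pose=(-2,-6,W) → sL=45/13, sR=9, mL=-81/13, mR=9
obs B: pose=(5,-2,E) → sL=90/197, sR=90/197, mL=-90/197, mR=90/197
sensor matrix S = [[45/13, 9], [90/197, 90/197]]; det S = -6480/2561
solve [mL_A; mL_B] = S·[w00; w01] and [mR_A; mR_B] = S·[w10; w11]:
  w00 = -1/2, w01 = -1/2, w10 = 0, w11 = 1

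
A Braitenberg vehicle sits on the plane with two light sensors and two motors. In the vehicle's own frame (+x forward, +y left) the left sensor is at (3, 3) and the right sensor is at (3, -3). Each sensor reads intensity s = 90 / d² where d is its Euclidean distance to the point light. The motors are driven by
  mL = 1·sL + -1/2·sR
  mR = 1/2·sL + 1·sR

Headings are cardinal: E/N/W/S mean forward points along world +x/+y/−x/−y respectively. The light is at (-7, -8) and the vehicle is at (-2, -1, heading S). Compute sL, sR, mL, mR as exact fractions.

9/8 9/2 -9/8 81/16

left sensor world pos  = (1, -4); dL² = 80
right sensor world pos = (-5, -4); dR² = 20
sL = 90/80 = 9/8
sR = 90/20 = 9/2
mL = 1·sL + -1/2·sR = -9/8
mR = 1/2·sL + 1·sR = 81/16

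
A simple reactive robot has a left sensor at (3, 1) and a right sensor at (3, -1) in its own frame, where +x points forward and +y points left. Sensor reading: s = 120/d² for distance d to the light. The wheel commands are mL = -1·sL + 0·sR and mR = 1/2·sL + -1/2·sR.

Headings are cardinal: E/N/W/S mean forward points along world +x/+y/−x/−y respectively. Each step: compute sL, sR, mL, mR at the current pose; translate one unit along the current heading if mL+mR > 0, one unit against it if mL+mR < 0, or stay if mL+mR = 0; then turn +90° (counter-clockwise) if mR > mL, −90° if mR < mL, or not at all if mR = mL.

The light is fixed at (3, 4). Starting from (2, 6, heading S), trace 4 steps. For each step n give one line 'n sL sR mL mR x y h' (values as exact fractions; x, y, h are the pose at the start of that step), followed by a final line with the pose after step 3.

0 120 24 -120 48 2 6 S
1 6 15 -6 -9/2 2 7 E
2 8/3 120/37 -8/3 -32/111 1 7 N
3 60/13 60/17 -60/13 120/221 1 6 W
final 2 6 S

n=0: pose=(2,6,S); sL=120, sR=24; mL=-120, mR=48; mL+mR=-72 → advance -1; mR−mL=168 → turn +1·90°
n=1: pose=(2,7,E); sL=6, sR=15; mL=-6, mR=-9/2; mL+mR=-21/2 → advance -1; mR−mL=3/2 → turn +1·90°
n=2: pose=(1,7,N); sL=8/3, sR=120/37; mL=-8/3, mR=-32/111; mL+mR=-328/111 → advance -1; mR−mL=88/37 → turn +1·90°
n=3: pose=(1,6,W); sL=60/13, sR=60/17; mL=-60/13, mR=120/221; mL+mR=-900/221 → advance -1; mR−mL=1140/221 → turn +1·90°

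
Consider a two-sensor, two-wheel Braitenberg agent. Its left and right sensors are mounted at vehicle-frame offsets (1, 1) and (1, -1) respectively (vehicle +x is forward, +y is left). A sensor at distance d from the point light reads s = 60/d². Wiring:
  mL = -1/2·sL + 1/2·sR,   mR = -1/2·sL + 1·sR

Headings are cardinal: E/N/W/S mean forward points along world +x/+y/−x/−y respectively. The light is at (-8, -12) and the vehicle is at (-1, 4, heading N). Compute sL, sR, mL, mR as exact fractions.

left sensor world pos  = (-2, 5); dL² = 325
right sensor world pos = (0, 5); dR² = 353
sL = 60/325 = 12/65
sR = 60/353 = 60/353
mL = -1/2·sL + 1/2·sR = -168/22945
mR = -1/2·sL + 1·sR = 1782/22945

12/65 60/353 -168/22945 1782/22945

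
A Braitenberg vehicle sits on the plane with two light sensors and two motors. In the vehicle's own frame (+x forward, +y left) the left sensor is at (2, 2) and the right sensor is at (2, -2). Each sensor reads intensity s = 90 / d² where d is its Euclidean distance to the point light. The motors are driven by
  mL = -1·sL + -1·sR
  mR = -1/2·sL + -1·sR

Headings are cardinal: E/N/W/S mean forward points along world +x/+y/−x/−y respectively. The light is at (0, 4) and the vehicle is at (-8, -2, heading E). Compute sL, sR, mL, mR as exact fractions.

45/26 9/10 -171/65 -459/260

left sensor world pos  = (-6, 0); dL² = 52
right sensor world pos = (-6, -4); dR² = 100
sL = 90/52 = 45/26
sR = 90/100 = 9/10
mL = -1·sL + -1·sR = -171/65
mR = -1/2·sL + -1·sR = -459/260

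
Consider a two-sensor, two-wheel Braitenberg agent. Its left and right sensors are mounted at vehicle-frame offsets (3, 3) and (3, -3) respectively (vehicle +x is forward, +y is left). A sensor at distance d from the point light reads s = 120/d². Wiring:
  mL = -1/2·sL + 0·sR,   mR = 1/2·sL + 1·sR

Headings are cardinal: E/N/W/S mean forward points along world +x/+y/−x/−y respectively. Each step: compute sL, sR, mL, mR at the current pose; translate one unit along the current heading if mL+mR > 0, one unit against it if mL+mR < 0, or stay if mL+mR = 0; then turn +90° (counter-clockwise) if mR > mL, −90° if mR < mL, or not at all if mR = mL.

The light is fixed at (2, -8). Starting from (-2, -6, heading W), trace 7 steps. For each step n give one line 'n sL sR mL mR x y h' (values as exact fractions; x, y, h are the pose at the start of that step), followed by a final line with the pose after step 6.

0 12/5 60/37 -6/5 522/185 -2 -6 W
1 24 24/13 -12 180/13 -3 -6 S
2 6 15 -3 18 -3 -7 E
3 24/13 120/17 -12/13 1764/221 -2 -7 N
4 12/5 60/37 -6/5 522/185 -2 -6 W
5 24 24/13 -12 180/13 -3 -6 S
6 6 15 -3 18 -3 -7 E
final -2 -7 N

n=0: pose=(-2,-6,W); sL=12/5, sR=60/37; mL=-6/5, mR=522/185; mL+mR=60/37 → advance +1; mR−mL=744/185 → turn +1·90°
n=1: pose=(-3,-6,S); sL=24, sR=24/13; mL=-12, mR=180/13; mL+mR=24/13 → advance +1; mR−mL=336/13 → turn +1·90°
n=2: pose=(-3,-7,E); sL=6, sR=15; mL=-3, mR=18; mL+mR=15 → advance +1; mR−mL=21 → turn +1·90°
n=3: pose=(-2,-7,N); sL=24/13, sR=120/17; mL=-12/13, mR=1764/221; mL+mR=120/17 → advance +1; mR−mL=1968/221 → turn +1·90°
n=4: pose=(-2,-6,W); sL=12/5, sR=60/37; mL=-6/5, mR=522/185; mL+mR=60/37 → advance +1; mR−mL=744/185 → turn +1·90°
n=5: pose=(-3,-6,S); sL=24, sR=24/13; mL=-12, mR=180/13; mL+mR=24/13 → advance +1; mR−mL=336/13 → turn +1·90°
n=6: pose=(-3,-7,E); sL=6, sR=15; mL=-3, mR=18; mL+mR=15 → advance +1; mR−mL=21 → turn +1·90°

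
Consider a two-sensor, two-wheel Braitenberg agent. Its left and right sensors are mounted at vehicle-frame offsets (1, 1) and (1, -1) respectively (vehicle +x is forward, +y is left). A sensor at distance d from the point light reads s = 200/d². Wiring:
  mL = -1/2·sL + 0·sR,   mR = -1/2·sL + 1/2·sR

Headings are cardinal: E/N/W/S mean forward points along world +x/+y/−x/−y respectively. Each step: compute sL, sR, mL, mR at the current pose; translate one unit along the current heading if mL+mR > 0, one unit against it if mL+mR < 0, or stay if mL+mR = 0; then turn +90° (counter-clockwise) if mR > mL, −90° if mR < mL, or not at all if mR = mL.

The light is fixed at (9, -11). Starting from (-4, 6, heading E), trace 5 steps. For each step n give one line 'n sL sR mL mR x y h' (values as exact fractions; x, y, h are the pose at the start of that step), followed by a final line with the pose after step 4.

n=0: pose=(-4,6,E); sL=50/117, sR=1/2; mL=-25/117, mR=17/468; mL+mR=-83/468 → advance -1; mR−mL=1/4 → turn +1·90°
n=1: pose=(-5,6,N); sL=200/549, sR=200/493; mL=-100/549, mR=5600/270657; mL+mR=-43700/270657 → advance -1; mR−mL=100/493 → turn +1·90°
n=2: pose=(-5,5,W); sL=4/9, sR=100/257; mL=-2/9, mR=-64/2313; mL+mR=-578/2313 → advance -1; mR−mL=50/257 → turn +1·90°
n=3: pose=(-4,5,S); sL=200/369, sR=200/421; mL=-100/369, mR=-5200/155349; mL+mR=-47300/155349 → advance -1; mR−mL=100/421 → turn +1·90°
n=4: pose=(-4,6,E); sL=50/117, sR=1/2; mL=-25/117, mR=17/468; mL+mR=-83/468 → advance -1; mR−mL=1/4 → turn +1·90°

0 50/117 1/2 -25/117 17/468 -4 6 E
1 200/549 200/493 -100/549 5600/270657 -5 6 N
2 4/9 100/257 -2/9 -64/2313 -5 5 W
3 200/369 200/421 -100/369 -5200/155349 -4 5 S
4 50/117 1/2 -25/117 17/468 -4 6 E
final -5 6 N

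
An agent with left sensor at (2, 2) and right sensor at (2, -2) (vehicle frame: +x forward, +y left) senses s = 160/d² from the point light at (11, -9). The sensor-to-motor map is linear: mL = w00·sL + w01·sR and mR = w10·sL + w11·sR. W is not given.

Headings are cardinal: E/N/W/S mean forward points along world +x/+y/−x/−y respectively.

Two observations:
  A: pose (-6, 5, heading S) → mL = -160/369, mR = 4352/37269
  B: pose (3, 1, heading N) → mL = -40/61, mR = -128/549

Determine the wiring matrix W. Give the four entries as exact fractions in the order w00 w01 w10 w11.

obs A: pose=(-6,5,S) → sL=160/369, sR=32/101, mL=-160/369, mR=4352/37269
obs B: pose=(3,1,N) → sL=40/61, sR=8/9, mL=-40/61, mR=-128/549
sensor matrix S = [[160/369, 32/101], [40/61, 8/9]]; det S = 3635200/20460681
solve [mL_A; mL_B] = S·[w00; w01] and [mR_A; mR_B] = S·[w10; w11]:
  w00 = -1, w01 = 0, w10 = 1, w11 = -1

-1 0 1 -1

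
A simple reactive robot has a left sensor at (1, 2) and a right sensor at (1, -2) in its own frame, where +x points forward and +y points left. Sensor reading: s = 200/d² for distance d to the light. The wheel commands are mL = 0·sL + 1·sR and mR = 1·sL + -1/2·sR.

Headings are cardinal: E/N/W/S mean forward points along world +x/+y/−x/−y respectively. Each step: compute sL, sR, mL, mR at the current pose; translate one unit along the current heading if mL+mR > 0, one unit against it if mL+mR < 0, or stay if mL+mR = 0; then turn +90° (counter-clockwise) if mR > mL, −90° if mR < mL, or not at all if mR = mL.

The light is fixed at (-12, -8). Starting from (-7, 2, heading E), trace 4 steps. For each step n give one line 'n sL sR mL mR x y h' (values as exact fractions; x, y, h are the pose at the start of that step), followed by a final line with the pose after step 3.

0 10/9 2 2 1/9 -7 2 E
1 40/29 200/97 200/97 980/2813 -6 2 S
2 100/37 100/73 100/73 5450/2701 -6 1 W
3 200/113 200/73 200/73 3300/8249 -7 1 S
final -7 0 W

n=0: pose=(-7,2,E); sL=10/9, sR=2; mL=2, mR=1/9; mL+mR=19/9 → advance +1; mR−mL=-17/9 → turn -1·90°
n=1: pose=(-6,2,S); sL=40/29, sR=200/97; mL=200/97, mR=980/2813; mL+mR=6780/2813 → advance +1; mR−mL=-4820/2813 → turn -1·90°
n=2: pose=(-6,1,W); sL=100/37, sR=100/73; mL=100/73, mR=5450/2701; mL+mR=9150/2701 → advance +1; mR−mL=1750/2701 → turn +1·90°
n=3: pose=(-7,1,S); sL=200/113, sR=200/73; mL=200/73, mR=3300/8249; mL+mR=25900/8249 → advance +1; mR−mL=-19300/8249 → turn -1·90°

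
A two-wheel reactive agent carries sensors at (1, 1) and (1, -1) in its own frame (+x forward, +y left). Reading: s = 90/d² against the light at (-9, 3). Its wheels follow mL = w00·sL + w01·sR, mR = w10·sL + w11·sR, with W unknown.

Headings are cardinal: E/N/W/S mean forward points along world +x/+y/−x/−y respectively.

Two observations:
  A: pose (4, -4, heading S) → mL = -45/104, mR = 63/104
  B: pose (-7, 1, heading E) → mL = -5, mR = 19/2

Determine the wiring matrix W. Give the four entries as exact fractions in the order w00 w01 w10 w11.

0 -1 1/2 1

obs A: pose=(4,-4,S) → sL=9/26, sR=45/104, mL=-45/104, mR=63/104
obs B: pose=(-7,1,E) → sL=9, sR=5, mL=-5, mR=19/2
sensor matrix S = [[9/26, 45/104], [9, 5]]; det S = -225/104
solve [mL_A; mL_B] = S·[w00; w01] and [mR_A; mR_B] = S·[w10; w11]:
  w00 = 0, w01 = -1, w10 = 1/2, w11 = 1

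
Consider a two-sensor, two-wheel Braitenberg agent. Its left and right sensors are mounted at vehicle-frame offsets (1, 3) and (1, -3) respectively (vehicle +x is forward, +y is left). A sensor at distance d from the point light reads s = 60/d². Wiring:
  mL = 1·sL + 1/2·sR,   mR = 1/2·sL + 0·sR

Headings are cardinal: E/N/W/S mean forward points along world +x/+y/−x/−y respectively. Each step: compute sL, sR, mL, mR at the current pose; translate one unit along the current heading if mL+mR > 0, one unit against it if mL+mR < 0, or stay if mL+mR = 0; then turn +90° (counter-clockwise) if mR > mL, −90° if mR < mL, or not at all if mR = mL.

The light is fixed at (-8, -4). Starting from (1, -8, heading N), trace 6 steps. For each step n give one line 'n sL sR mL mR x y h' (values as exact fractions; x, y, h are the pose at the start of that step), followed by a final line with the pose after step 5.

n=0: pose=(1,-8,N); sL=4/3, sR=20/51; mL=26/17, mR=2/3; mL+mR=112/51 → advance +1; mR−mL=-44/51 → turn -1·90°
n=1: pose=(1,-7,E); sL=3/5, sR=15/34; mL=279/340, mR=3/10; mL+mR=381/340 → advance +1; mR−mL=-177/340 → turn -1·90°
n=2: pose=(2,-7,S); sL=12/37, sR=12/13; mL=378/481, mR=6/37; mL+mR=456/481 → advance +1; mR−mL=-300/481 → turn -1·90°
n=3: pose=(2,-8,W); sL=6/13, sR=30/41; mL=441/533, mR=3/13; mL+mR=564/533 → advance +1; mR−mL=-318/533 → turn -1·90°
n=4: pose=(1,-8,N); sL=4/3, sR=20/51; mL=26/17, mR=2/3; mL+mR=112/51 → advance +1; mR−mL=-44/51 → turn -1·90°
n=5: pose=(1,-7,E); sL=3/5, sR=15/34; mL=279/340, mR=3/10; mL+mR=381/340 → advance +1; mR−mL=-177/340 → turn -1·90°

0 4/3 20/51 26/17 2/3 1 -8 N
1 3/5 15/34 279/340 3/10 1 -7 E
2 12/37 12/13 378/481 6/37 2 -7 S
3 6/13 30/41 441/533 3/13 2 -8 W
4 4/3 20/51 26/17 2/3 1 -8 N
5 3/5 15/34 279/340 3/10 1 -7 E
final 2 -7 S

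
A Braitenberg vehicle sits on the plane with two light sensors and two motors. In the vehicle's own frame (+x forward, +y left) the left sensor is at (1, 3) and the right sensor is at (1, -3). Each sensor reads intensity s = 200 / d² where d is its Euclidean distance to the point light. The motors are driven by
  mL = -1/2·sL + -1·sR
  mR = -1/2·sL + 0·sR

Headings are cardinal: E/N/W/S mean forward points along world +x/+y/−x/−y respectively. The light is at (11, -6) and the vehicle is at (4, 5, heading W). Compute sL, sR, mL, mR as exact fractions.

left sensor world pos  = (3, 2); dL² = 128
right sensor world pos = (3, 8); dR² = 260
sL = 200/128 = 25/16
sR = 200/260 = 10/13
mL = -1/2·sL + -1·sR = -645/416
mR = -1/2·sL + 0·sR = -25/32

25/16 10/13 -645/416 -25/32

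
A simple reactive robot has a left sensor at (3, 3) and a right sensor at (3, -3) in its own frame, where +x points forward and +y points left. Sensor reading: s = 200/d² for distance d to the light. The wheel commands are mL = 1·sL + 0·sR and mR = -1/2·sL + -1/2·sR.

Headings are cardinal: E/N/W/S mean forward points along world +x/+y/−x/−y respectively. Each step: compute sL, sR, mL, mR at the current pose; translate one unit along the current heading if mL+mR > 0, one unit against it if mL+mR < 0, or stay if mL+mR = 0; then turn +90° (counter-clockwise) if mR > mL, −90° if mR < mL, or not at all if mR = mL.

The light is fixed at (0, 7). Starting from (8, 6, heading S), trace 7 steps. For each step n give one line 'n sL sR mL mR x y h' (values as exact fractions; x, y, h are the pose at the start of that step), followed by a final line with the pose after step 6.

0 200/137 200/41 200/137 -17800/5617 8 6 S
1 100/17 100/17 100/17 -100/17 8 7 W
2 100/17 20/13 100/17 -820/221 8 7 N
3 200/137 8/5 200/137 -1048/685 8 8 E
4 25/13 10 25/13 -155/26 7 8 S
5 200/17 200/41 200/17 -5800/697 7 9 W
6 100/17 100/53 100/17 -3500/901 6 9 N
final 6 10 E

n=0: pose=(8,6,S); sL=200/137, sR=200/41; mL=200/137, mR=-17800/5617; mL+mR=-9600/5617 → advance -1; mR−mL=-26000/5617 → turn -1·90°
n=1: pose=(8,7,W); sL=100/17, sR=100/17; mL=100/17, mR=-100/17; mL+mR=0 → advance +0; mR−mL=-200/17 → turn -1·90°
n=2: pose=(8,7,N); sL=100/17, sR=20/13; mL=100/17, mR=-820/221; mL+mR=480/221 → advance +1; mR−mL=-2120/221 → turn -1·90°
n=3: pose=(8,8,E); sL=200/137, sR=8/5; mL=200/137, mR=-1048/685; mL+mR=-48/685 → advance -1; mR−mL=-2048/685 → turn -1·90°
n=4: pose=(7,8,S); sL=25/13, sR=10; mL=25/13, mR=-155/26; mL+mR=-105/26 → advance -1; mR−mL=-205/26 → turn -1·90°
n=5: pose=(7,9,W); sL=200/17, sR=200/41; mL=200/17, mR=-5800/697; mL+mR=2400/697 → advance +1; mR−mL=-14000/697 → turn -1·90°
n=6: pose=(6,9,N); sL=100/17, sR=100/53; mL=100/17, mR=-3500/901; mL+mR=1800/901 → advance +1; mR−mL=-8800/901 → turn -1·90°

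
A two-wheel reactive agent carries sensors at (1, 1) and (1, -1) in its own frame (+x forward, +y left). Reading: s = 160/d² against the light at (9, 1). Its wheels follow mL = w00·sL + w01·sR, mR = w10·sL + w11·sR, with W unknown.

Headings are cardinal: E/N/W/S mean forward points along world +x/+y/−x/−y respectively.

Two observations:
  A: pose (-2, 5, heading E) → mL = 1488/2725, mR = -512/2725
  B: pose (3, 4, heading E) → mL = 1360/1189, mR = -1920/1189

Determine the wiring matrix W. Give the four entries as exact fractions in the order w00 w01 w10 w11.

1 -1/2 1 -1

obs A: pose=(-2,5,E) → sL=32/25, sR=160/109, mL=1488/2725, mR=-512/2725
obs B: pose=(3,4,E) → sL=160/41, sR=160/29, mL=1360/1189, mR=-1920/1189
sensor matrix S = [[32/25, 160/109], [160/41, 160/29]]; det S = 864256/648005
solve [mL_A; mL_B] = S·[w00; w01] and [mR_A; mR_B] = S·[w10; w11]:
  w00 = 1, w01 = -1/2, w10 = 1, w11 = -1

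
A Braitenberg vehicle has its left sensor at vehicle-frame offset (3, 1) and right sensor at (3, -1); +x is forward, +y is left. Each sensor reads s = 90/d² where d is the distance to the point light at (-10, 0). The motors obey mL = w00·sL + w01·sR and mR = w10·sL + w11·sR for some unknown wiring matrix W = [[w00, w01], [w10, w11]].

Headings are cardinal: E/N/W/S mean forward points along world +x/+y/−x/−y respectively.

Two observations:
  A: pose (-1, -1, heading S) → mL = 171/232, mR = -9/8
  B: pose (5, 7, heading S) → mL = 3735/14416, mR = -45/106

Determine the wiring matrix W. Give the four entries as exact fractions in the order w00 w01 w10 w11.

obs A: pose=(-1,-1,S) → sL=45/58, sR=9/8, mL=171/232, mR=-9/8
obs B: pose=(5,7,S) → sL=45/136, sR=45/106, mL=3735/14416, mR=-45/106
sensor matrix S = [[45/58, 9/8], [45/136, 45/106]]; det S = -71685/1672256
solve [mL_A; mL_B] = S·[w00; w01] and [mR_A; mR_B] = S·[w10; w11]:
  w00 = -1/2, w01 = 1, w10 = 0, w11 = -1

-1/2 1 0 -1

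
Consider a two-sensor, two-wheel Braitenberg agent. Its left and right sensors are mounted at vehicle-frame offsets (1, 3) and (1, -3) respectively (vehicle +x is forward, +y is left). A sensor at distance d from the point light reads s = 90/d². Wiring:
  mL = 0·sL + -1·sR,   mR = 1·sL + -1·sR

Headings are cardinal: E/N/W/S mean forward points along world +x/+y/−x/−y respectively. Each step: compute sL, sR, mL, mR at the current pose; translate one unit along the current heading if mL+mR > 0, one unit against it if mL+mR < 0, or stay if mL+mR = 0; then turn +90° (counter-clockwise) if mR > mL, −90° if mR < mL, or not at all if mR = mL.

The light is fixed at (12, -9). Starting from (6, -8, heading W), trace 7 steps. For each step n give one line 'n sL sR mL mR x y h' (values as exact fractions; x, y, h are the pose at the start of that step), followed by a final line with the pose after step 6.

0 90/53 18/13 -18/13 216/689 6 -8 W
1 45/2 45/32 -45/32 675/32 7 -8 S
2 18/5 18/5 -18/5 0 7 -9 E
3 45/41 9 -9 -324/41 6 -9 N
4 18/13 90/53 -90/53 -216/689 6 -10 W
5 45/4 45/34 -45/34 675/68 7 -10 S
6 90/17 90/41 -90/41 2160/697 7 -11 E
final 8 -11 N

n=0: pose=(6,-8,W); sL=90/53, sR=18/13; mL=-18/13, mR=216/689; mL+mR=-738/689 → advance -1; mR−mL=90/53 → turn +1·90°
n=1: pose=(7,-8,S); sL=45/2, sR=45/32; mL=-45/32, mR=675/32; mL+mR=315/16 → advance +1; mR−mL=45/2 → turn +1·90°
n=2: pose=(7,-9,E); sL=18/5, sR=18/5; mL=-18/5, mR=0; mL+mR=-18/5 → advance -1; mR−mL=18/5 → turn +1·90°
n=3: pose=(6,-9,N); sL=45/41, sR=9; mL=-9, mR=-324/41; mL+mR=-693/41 → advance -1; mR−mL=45/41 → turn +1·90°
n=4: pose=(6,-10,W); sL=18/13, sR=90/53; mL=-90/53, mR=-216/689; mL+mR=-1386/689 → advance -1; mR−mL=18/13 → turn +1·90°
n=5: pose=(7,-10,S); sL=45/4, sR=45/34; mL=-45/34, mR=675/68; mL+mR=585/68 → advance +1; mR−mL=45/4 → turn +1·90°
n=6: pose=(7,-11,E); sL=90/17, sR=90/41; mL=-90/41, mR=2160/697; mL+mR=630/697 → advance +1; mR−mL=90/17 → turn +1·90°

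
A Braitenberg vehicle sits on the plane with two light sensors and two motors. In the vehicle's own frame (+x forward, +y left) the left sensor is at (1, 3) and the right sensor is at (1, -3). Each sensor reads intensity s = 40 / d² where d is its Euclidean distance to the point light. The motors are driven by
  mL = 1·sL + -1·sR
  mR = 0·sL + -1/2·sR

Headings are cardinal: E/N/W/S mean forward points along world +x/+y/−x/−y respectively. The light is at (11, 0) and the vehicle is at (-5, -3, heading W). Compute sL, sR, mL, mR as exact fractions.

8/65 40/289 -288/18785 -20/289

left sensor world pos  = (-6, -6); dL² = 325
right sensor world pos = (-6, 0); dR² = 289
sL = 40/325 = 8/65
sR = 40/289 = 40/289
mL = 1·sL + -1·sR = -288/18785
mR = 0·sL + -1/2·sR = -20/289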